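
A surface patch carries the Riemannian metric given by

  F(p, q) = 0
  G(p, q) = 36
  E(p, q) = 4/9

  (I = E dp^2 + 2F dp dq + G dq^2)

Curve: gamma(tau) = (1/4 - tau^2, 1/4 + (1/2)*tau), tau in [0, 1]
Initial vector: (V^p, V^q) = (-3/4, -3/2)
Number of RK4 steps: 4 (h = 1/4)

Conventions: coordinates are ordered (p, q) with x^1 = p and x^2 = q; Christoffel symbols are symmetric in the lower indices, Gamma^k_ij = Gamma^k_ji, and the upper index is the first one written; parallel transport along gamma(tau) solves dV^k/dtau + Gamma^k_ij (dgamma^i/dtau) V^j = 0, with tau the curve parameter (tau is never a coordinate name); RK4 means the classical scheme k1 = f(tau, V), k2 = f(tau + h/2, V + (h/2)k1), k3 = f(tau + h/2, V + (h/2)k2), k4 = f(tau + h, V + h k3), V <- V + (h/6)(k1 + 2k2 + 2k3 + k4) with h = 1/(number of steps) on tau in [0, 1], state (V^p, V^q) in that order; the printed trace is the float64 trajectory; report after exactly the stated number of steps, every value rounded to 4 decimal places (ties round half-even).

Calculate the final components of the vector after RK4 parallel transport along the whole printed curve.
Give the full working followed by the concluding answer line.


gamma'(tau) = (-2*tau, 1/2); f(tau, V)^k = -Gamma^k_ij(gamma(tau)) gamma'^i(tau) V^j; h = 1/4; intermediate values shown to 6 dp
curve data and Christoffel symbols at the stage parameters:
  tau = 0.000000: gamma = (0.250000, 0.250000), gamma' = (0.000000, 0.500000); Gamma_ppp = 0.000000, Gamma_ppq = 0.000000, Gamma_pqq = 0.000000, Gamma_qpp = 0.000000, Gamma_qpq = 0.000000, Gamma_qqq = 0.000000
  tau = 0.125000: gamma = (0.234375, 0.312500), gamma' = (-0.250000, 0.500000); Gamma_ppp = 0.000000, Gamma_ppq = 0.000000, Gamma_pqq = 0.000000, Gamma_qpp = 0.000000, Gamma_qpq = 0.000000, Gamma_qqq = 0.000000
  tau = 0.250000: gamma = (0.187500, 0.375000), gamma' = (-0.500000, 0.500000); Gamma_ppp = 0.000000, Gamma_ppq = 0.000000, Gamma_pqq = 0.000000, Gamma_qpp = 0.000000, Gamma_qpq = 0.000000, Gamma_qqq = 0.000000
  tau = 0.375000: gamma = (0.109375, 0.437500), gamma' = (-0.750000, 0.500000); Gamma_ppp = 0.000000, Gamma_ppq = 0.000000, Gamma_pqq = 0.000000, Gamma_qpp = 0.000000, Gamma_qpq = 0.000000, Gamma_qqq = 0.000000
  tau = 0.500000: gamma = (0.000000, 0.500000), gamma' = (-1.000000, 0.500000); Gamma_ppp = 0.000000, Gamma_ppq = 0.000000, Gamma_pqq = 0.000000, Gamma_qpp = 0.000000, Gamma_qpq = 0.000000, Gamma_qqq = 0.000000
  tau = 0.625000: gamma = (-0.140625, 0.562500), gamma' = (-1.250000, 0.500000); Gamma_ppp = 0.000000, Gamma_ppq = 0.000000, Gamma_pqq = 0.000000, Gamma_qpp = 0.000000, Gamma_qpq = 0.000000, Gamma_qqq = 0.000000
  tau = 0.750000: gamma = (-0.312500, 0.625000), gamma' = (-1.500000, 0.500000); Gamma_ppp = 0.000000, Gamma_ppq = 0.000000, Gamma_pqq = 0.000000, Gamma_qpp = 0.000000, Gamma_qpq = 0.000000, Gamma_qqq = 0.000000
  tau = 0.875000: gamma = (-0.515625, 0.687500), gamma' = (-1.750000, 0.500000); Gamma_ppp = 0.000000, Gamma_ppq = 0.000000, Gamma_pqq = 0.000000, Gamma_qpp = 0.000000, Gamma_qpq = 0.000000, Gamma_qqq = 0.000000
  tau = 1.000000: gamma = (-0.750000, 0.750000), gamma' = (-2.000000, 0.500000); Gamma_ppp = 0.000000, Gamma_ppq = 0.000000, Gamma_pqq = 0.000000, Gamma_qpp = 0.000000, Gamma_qpq = 0.000000, Gamma_qqq = 0.000000
step 0: V^p = -0.7500, V^q = -1.5000
step 1: k1 = (0.000000, 0.000000), k2 = (0.000000, 0.000000), k3 = (0.000000, 0.000000), k4 = (0.000000, 0.000000); V <- V + (h/6)(k1 + 2k2 + 2k3 + k4): V^p = -0.7500, V^q = -1.5000
step 2: k1 = (0.000000, 0.000000), k2 = (0.000000, 0.000000), k3 = (0.000000, 0.000000), k4 = (0.000000, 0.000000); V <- V + (h/6)(k1 + 2k2 + 2k3 + k4): V^p = -0.7500, V^q = -1.5000
step 3: k1 = (0.000000, 0.000000), k2 = (0.000000, 0.000000), k3 = (0.000000, 0.000000), k4 = (0.000000, 0.000000); V <- V + (h/6)(k1 + 2k2 + 2k3 + k4): V^p = -0.7500, V^q = -1.5000
step 4: k1 = (0.000000, 0.000000), k2 = (0.000000, 0.000000), k3 = (0.000000, 0.000000), k4 = (0.000000, 0.000000); V <- V + (h/6)(k1 + 2k2 + 2k3 + k4): V^p = -0.7500, V^q = -1.5000

Answer: V^p = -0.7500, V^q = -1.5000


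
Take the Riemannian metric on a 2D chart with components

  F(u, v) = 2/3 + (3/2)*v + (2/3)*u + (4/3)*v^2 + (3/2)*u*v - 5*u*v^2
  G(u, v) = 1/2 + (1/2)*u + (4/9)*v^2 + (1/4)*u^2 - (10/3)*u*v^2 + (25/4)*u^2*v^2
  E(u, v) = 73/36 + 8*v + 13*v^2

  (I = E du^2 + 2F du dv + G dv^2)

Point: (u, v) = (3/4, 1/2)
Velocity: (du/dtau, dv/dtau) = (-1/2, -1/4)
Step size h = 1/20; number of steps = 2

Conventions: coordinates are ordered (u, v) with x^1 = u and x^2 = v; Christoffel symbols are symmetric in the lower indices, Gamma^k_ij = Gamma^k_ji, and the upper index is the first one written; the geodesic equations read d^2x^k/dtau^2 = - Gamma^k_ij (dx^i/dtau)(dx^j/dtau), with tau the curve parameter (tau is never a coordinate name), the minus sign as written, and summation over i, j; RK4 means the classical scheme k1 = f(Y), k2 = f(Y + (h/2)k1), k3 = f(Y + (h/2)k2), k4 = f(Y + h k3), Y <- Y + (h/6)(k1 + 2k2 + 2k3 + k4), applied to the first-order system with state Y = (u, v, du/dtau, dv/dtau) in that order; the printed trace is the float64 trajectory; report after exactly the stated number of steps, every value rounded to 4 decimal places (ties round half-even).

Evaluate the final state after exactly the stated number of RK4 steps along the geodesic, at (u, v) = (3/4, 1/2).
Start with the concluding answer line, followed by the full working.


Answer: u = 0.6959, v = 0.4907, du/dtau = -0.5788, dv/dtau = 0.0820

f(Y) = (du/dtau, dv/dtau, -Gamma^u_ij Y'^i Y'^j, -Gamma^v_ij Y'^i Y'^j) with the Gammas evaluated at the stage position; h = 0.050000; intermediate values shown to 6 dp
step 0: u = 0.7500, v = 0.5000, du/dtau = -0.5000, dv/dtau = -0.2500
step 1:
  k1: at (u, v) = (0.750000, 0.500000), (du/dtau, dv/dtau) = (-0.500000, -0.250000); Gamma_uuu = 2.084753, Gamma_uuv = 1.319223, Gamma_uvv = -0.293521, Gamma_vuu = -10.315665, Gamma_vuv = -0.927709, Gamma_vvv = 0.927384; k1 = (-0.500000, -0.250000, -0.832649, 2.752882)
  k2: at (u, v) = (0.737500, 0.493750), (du/dtau, dv/dtau) = (-0.520816, -0.181178); Gamma_uuu = 2.180780, Gamma_uuv = 1.347855, Gamma_uvv = -0.278920, Gamma_vuu = -10.660082, Gamma_vuv = -1.020779, Gamma_vvv = 0.898347; k2 = (-0.520816, -0.181178, -0.836748, 3.054696)
  k3: at (u, v) = (0.736980, 0.495471), (du/dtau, dv/dtau) = (-0.520919, -0.173633); Gamma_uuu = 2.173060, Gamma_uuv = 1.342955, Gamma_uvv = -0.279016, Gamma_vuu = -10.661849, Gamma_vuv = -1.010423, Gamma_vvv = 0.898433; k3 = (-0.520919, -0.173633, -0.824198, 3.048856)
  k4: at (u, v) = (0.723954, 0.491318), (du/dtau, dv/dtau) = (-0.541210, -0.097557); Gamma_uuu = 2.262354, Gamma_uuv = 1.366565, Gamma_uvv = -0.264129, Gamma_vuu = -11.017467, Gamma_vuv = -1.094148, Gamma_vvv = 0.867784; k4 = (-0.541210, -0.097557, -0.804455, 3.334387)
  Y <- Y + (h/6)(k1 + 2k2 + 2k3 + k4): u = 0.7240, v = 0.4912, du/dtau = -0.5413, dv/dtau = -0.0975
step 2:
  k1: at (u, v) = (0.723961, 0.491190), (du/dtau, dv/dtau) = (-0.541325, -0.097547); Gamma_uuu = 2.263096, Gamma_uuv = 1.366966, Gamma_uvv = -0.264084, Gamma_vuu = -11.018099, Gamma_vuv = -1.095066, Gamma_vvv = 0.867698; k1 = (-0.541325, -0.097547, -0.805012, 3.336056)
  k2: at (u, v) = (0.710428, 0.488752), (du/dtau, dv/dtau) = (-0.561450, -0.014145); Gamma_uuu = 2.347730, Gamma_uuv = 1.386501, Gamma_uvv = -0.248904, Gamma_vuu = -11.388665, Gamma_vuv = -1.171879, Gamma_vvv = 0.835470; k2 = (-0.561450, -0.014145, -0.762040, 3.608455)
  k3: at (u, v) = (0.709925, 0.490837), (du/dtau, dv/dtau) = (-0.560376, -0.007336); Gamma_uuu = 2.337608, Gamma_uuv = 1.380223, Gamma_uvv = -0.249288, Gamma_vuu = -11.389386, Gamma_vuv = -1.158448, Gamma_vvv = 0.836185; k3 = (-0.560376, -0.007336, -0.745392, 3.585988)
  k4: at (u, v) = (0.695942, 0.490823), (du/dtau, dv/dtau) = (-0.578595, 0.081753); Gamma_uuu = 2.412850, Gamma_uuv = 1.392977, Gamma_uvv = -0.234427, Gamma_vuu = -11.773175, Gamma_vuv = -1.222298, Gamma_vvv = 0.803712; k4 = (-0.578595, 0.081753, -0.674407, 3.820321)
  Y <- Y + (h/6)(k1 + 2k2 + 2k3 + k4): u = 0.6959, v = 0.4907, du/dtau = -0.5788, dv/dtau = 0.0820


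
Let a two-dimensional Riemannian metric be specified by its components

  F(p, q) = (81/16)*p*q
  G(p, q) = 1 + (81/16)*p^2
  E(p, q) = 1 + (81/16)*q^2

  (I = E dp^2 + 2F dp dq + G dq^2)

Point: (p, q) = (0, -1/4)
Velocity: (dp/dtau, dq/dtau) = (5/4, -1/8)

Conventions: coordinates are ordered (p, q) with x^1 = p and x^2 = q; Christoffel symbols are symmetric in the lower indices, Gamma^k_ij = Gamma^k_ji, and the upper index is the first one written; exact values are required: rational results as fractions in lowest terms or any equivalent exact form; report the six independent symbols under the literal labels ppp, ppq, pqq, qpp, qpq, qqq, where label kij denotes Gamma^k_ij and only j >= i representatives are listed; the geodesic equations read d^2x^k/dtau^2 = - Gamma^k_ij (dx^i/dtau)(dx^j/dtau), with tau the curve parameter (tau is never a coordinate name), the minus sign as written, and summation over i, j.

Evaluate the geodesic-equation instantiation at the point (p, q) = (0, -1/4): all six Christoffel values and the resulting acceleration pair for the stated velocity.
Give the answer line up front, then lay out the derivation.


Answer: Gamma_ppp = 0, Gamma_ppq = -324/337, Gamma_pqq = 0, Gamma_qpp = 0, Gamma_qpq = 0, Gamma_qqq = 0; accelerations (d^2p/dtau^2, d^2q/dtau^2) = (-405/1348, 0)

E = 337/256, F = 0, G = 1 at the point
E_p = 0, E_q = -81/32, F_p = -81/64, F_q = 0, G_p = 0, G_q = 0
EG - F^2 = 337/256;  g^inv = (256/337) * [[1, 0], [0, 337/256]]
first-kind symbols [ij,l] = (1/2)(d_i g_jl + d_j g_il - d_l g_ij): [pp,p] = E_p/2 = 0, [pp,q] = F_p - E_q/2 = 0, [pq,p] = E_q/2 = -81/64, [pq,q] = G_p/2 = 0, [qq,p] = F_q - G_p/2 = 0, [qq,q] = G_q/2 = 0
Gamma^p_ij = (G*[ij,p] - F*[ij,q])/(EG - F^2), Gamma^q_ij = (E*[ij,q] - F*[ij,p])/(EG - F^2)
Gamma_ppp = 0, Gamma_ppq = -324/337, Gamma_pqq = 0, Gamma_qpp = 0, Gamma_qpq = 0, Gamma_qqq = 0
d^2p/dtau^2 = -(Gamma_ppp*(5/4)^2 + 2*Gamma_ppq*(5/4)*(-1/8) + Gamma_pqq*(-1/8)^2) = -405/1348
d^2q/dtau^2 = -(Gamma_qpp*(5/4)^2 + 2*Gamma_qpq*(5/4)*(-1/8) + Gamma_qqq*(-1/8)^2) = 0


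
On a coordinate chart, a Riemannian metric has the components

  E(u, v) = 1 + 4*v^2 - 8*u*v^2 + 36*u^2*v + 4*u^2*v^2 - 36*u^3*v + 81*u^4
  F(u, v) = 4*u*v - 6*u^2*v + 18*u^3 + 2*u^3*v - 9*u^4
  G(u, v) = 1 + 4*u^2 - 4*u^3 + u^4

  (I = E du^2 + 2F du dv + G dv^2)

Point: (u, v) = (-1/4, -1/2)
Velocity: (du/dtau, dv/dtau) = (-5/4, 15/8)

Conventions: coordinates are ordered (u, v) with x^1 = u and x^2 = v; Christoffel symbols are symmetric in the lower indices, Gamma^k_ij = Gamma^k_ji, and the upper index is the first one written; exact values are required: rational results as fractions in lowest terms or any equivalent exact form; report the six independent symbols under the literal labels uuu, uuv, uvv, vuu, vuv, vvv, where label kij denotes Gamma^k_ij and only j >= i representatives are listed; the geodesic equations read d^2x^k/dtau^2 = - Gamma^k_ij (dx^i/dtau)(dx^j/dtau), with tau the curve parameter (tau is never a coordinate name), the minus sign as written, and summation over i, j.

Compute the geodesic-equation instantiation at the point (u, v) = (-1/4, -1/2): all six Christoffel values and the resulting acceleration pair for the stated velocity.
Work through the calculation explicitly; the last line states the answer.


E = 377/256, F = 99/256, G = 337/256 at the point
E_u = 77/16, E_v = -55/16, F_u = 1/4, F_v = -45/32, G_u = -45/16, G_v = 0
EG - F^2 = 229/128;  g^inv = (128/229) * [[337/256, -99/256], [-99/256, 377/256]]
first-kind symbols [ij,l] = (1/2)(d_i g_jl + d_j g_il - d_l g_ij): [uu,u] = E_u/2 = 77/32, [uu,v] = F_u - E_v/2 = 63/32, [uv,u] = E_v/2 = -55/32, [uv,v] = G_u/2 = -45/32, [vv,u] = F_v - G_u/2 = 0, [vv,v] = G_v/2 = 0
Gamma^u_ij = (G*[ij,u] - F*[ij,v])/(EG - F^2), Gamma^v_ij = (E*[ij,v] - F*[ij,u])/(EG - F^2)
Gamma_uuu = 308/229, Gamma_uuv = -220/229, Gamma_uvv = 0, Gamma_vuu = 252/229, Gamma_vuv = -180/229, Gamma_vvv = 0
d^2u/dtau^2 = -(Gamma_uuu*(-5/4)^2 + 2*Gamma_uuv*(-5/4)*(15/8) + Gamma_uvv*(15/8)^2) = -3025/458
d^2v/dtau^2 = -(Gamma_vuu*(-5/4)^2 + 2*Gamma_vuv*(-5/4)*(15/8) + Gamma_vvv*(15/8)^2) = -2475/458

Answer: Gamma_uuu = 308/229, Gamma_uuv = -220/229, Gamma_uvv = 0, Gamma_vuu = 252/229, Gamma_vuv = -180/229, Gamma_vvv = 0; accelerations (d^2u/dtau^2, d^2v/dtau^2) = (-3025/458, -2475/458)


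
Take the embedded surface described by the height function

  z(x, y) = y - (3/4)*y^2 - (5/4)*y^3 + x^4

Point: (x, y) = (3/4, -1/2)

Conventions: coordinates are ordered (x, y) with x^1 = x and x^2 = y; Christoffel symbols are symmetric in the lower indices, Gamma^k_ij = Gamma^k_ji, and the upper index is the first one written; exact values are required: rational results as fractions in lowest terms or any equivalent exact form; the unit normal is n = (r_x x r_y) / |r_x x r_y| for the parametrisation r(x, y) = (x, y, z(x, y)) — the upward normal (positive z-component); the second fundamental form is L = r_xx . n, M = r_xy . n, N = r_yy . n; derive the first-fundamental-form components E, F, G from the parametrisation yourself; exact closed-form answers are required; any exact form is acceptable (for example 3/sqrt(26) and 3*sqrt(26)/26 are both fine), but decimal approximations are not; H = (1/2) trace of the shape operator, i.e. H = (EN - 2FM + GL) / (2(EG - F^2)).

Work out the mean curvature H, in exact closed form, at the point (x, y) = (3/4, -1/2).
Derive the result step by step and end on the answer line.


z_x = 27/16, z_y = 13/16, z_xx = 27/4, z_xy = 0, z_yy = 9/4
E = 985/256, F = 351/256, G = 425/256; answer radicand W^2 = 577/128
unnormalised second-form numerators: l = 27/4, m = 0, n = 9/4; L = l/sqrt(577/128), and similarly M = m/sqrt(W^2), N = n/sqrt(W^2)
H = (E*n - 2*F*m + G*l) / (2*(EG - F^2)*sqrt(W^2)); E*n - 2*F*m + G*l = 5085/256, EG - F^2 = 577/128, so H = (5085/2308)/sqrt(577/128)

Answer: H = 10170*sqrt(1154)/332929


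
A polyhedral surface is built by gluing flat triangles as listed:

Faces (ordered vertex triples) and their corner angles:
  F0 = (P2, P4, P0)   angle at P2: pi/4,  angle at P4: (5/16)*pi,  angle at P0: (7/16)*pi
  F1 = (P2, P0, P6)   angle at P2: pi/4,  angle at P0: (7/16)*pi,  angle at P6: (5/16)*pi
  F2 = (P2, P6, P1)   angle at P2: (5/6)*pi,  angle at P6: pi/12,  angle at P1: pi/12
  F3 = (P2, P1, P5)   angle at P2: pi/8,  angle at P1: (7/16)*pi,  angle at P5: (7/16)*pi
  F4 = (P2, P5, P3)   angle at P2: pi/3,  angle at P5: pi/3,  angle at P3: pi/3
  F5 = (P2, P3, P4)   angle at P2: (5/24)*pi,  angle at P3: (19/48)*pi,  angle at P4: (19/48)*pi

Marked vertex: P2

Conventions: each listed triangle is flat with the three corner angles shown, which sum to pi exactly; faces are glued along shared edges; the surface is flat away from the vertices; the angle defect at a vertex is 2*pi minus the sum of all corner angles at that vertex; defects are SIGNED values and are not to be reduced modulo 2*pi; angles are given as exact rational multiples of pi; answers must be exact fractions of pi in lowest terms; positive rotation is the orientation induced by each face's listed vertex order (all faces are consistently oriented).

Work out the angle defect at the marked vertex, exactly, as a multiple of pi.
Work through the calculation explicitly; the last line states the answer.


Sum of corner angles at P2: 2*pi
defect = 2*pi - 2*pi

Answer: defect(P2) = 0


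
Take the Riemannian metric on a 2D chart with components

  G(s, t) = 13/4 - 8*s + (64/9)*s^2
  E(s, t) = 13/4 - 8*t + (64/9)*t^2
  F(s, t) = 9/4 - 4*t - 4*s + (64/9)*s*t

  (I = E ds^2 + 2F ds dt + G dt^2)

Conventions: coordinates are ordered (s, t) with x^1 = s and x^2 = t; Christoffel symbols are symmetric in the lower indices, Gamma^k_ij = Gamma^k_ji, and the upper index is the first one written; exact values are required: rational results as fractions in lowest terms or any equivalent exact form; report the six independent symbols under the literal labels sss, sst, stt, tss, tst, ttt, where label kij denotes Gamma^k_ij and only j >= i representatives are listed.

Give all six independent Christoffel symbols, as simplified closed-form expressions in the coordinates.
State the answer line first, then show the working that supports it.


Answer: Gamma_sss = 0, Gamma_sst = (128*t - 72)/(128*s^2 - 144*s + 128*t^2 - 144*t + 99), Gamma_stt = 0, Gamma_tss = 0, Gamma_tst = (128*s - 72)/(128*s^2 - 144*s + 128*t^2 - 144*t + 99), Gamma_ttt = 0

E = 13/4 - 8*t + (64/9)*t^2; F = 9/4 - 4*t - 4*s + (64/9)*s*t; G = 13/4 - 8*s + (64/9)*s^2
Gamma^k_ij = (1/2) g^{kl} (d_i g_jl + d_j g_il - d_l g_ij), with g^inv = (1/(EG-F^2)) [[G, -F], [-F, E]]
first partials: E_s = 0, E_t = -8 + (128/9)*t, F_s = -4 + (64/9)*t, F_t = -4 + (64/9)*s, G_s = -8 + (128/9)*s, G_t = 0
D = EG - F^2 = 11/2 - 8*t - 8*s + (64/9)*t^2 + (64/9)*s^2
expanded: Gamma^s_ss = (G E_s - 2F F_s + F E_t)/(2D), Gamma^s_st = (G E_t - F G_s)/(2D), Gamma^s_tt = (2G F_t - G G_s - F G_t)/(2D), Gamma^t_ss = (2E F_s - E E_t - F E_s)/(2D), Gamma^t_st = (E G_s - F E_t)/(2D), Gamma^t_tt = (E G_t - 2F F_t + F G_s)/(2D); substitute and cancel common factors


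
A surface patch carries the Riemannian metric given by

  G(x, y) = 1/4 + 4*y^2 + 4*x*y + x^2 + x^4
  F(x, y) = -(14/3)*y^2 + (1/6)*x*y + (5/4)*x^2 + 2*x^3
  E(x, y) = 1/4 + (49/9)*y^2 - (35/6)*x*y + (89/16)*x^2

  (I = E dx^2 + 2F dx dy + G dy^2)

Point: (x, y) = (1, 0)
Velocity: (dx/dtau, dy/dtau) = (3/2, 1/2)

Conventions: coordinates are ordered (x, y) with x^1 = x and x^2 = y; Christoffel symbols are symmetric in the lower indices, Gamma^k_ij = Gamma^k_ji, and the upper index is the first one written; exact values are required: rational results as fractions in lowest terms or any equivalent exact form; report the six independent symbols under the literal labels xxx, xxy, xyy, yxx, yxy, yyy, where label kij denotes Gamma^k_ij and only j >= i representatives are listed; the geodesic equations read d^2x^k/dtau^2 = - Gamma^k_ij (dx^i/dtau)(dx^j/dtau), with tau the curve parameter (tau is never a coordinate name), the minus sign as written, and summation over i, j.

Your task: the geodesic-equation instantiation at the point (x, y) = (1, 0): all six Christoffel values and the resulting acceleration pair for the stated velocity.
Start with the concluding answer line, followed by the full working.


Answer: Gamma_xxx = -4721/483, Gamma_xxy = -1044/161, Gamma_xyy = -824/161, Gamma_yxx = 3090/161, Gamma_yxy = 5168/483, Gamma_yyy = 4000/483; accelerations (d^2x/dtau^2, d^2y/dtau^2) = (21251/644, -59219/966)

E = 93/16, F = 13/4, G = 9/4 at the point
E_x = 89/8, E_y = -35/6, F_x = 17/2, F_y = 1/6, G_x = 6, G_y = 4
EG - F^2 = 161/64;  g^inv = (64/161) * [[9/4, -13/4], [-13/4, 93/16]]
first-kind symbols [ij,l] = (1/2)(d_i g_jl + d_j g_il - d_l g_ij): [xx,x] = E_x/2 = 89/16, [xx,y] = F_x - E_y/2 = 137/12, [xy,x] = E_y/2 = -35/12, [xy,y] = G_x/2 = 3, [yy,x] = F_y - G_x/2 = -17/6, [yy,y] = G_y/2 = 2
Gamma^x_ij = (G*[ij,x] - F*[ij,y])/(EG - F^2), Gamma^y_ij = (E*[ij,y] - F*[ij,x])/(EG - F^2)
Gamma_xxx = -4721/483, Gamma_xxy = -1044/161, Gamma_xyy = -824/161, Gamma_yxx = 3090/161, Gamma_yxy = 5168/483, Gamma_yyy = 4000/483
d^2x/dtau^2 = -(Gamma_xxx*(3/2)^2 + 2*Gamma_xxy*(3/2)*(1/2) + Gamma_xyy*(1/2)^2) = 21251/644
d^2y/dtau^2 = -(Gamma_yxx*(3/2)^2 + 2*Gamma_yxy*(3/2)*(1/2) + Gamma_yyy*(1/2)^2) = -59219/966


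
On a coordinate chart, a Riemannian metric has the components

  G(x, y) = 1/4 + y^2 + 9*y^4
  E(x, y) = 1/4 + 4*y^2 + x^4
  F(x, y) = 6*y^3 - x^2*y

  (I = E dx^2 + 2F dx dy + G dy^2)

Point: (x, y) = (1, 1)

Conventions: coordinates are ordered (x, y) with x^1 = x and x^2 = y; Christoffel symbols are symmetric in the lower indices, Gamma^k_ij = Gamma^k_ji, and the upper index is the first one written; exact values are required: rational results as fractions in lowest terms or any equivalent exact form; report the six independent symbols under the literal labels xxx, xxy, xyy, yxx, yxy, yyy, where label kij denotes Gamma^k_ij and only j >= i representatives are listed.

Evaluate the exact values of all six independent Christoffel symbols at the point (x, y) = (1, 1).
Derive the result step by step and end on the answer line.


E = 21/4, F = 5, G = 41/4 at the point
E_x = 4, E_y = 8, F_x = -2, F_y = 17, G_x = 0, G_y = 38
EG - F^2 = 461/16;  g^inv = (16/461) * [[41/4, -5], [-5, 21/4]]
first-kind symbols [ij,l] = (1/2)(d_i g_jl + d_j g_il - d_l g_ij): [xx,x] = E_x/2 = 2, [xx,y] = F_x - E_y/2 = -6, [xy,x] = E_y/2 = 4, [xy,y] = G_x/2 = 0, [yy,x] = F_y - G_x/2 = 17, [yy,y] = G_y/2 = 19
Gamma^x_ij = (G*[ij,x] - F*[ij,y])/(EG - F^2), Gamma^y_ij = (E*[ij,y] - F*[ij,x])/(EG - F^2)

Answer: Gamma_xxx = 808/461, Gamma_xxy = 656/461, Gamma_xyy = 1268/461, Gamma_yxx = -664/461, Gamma_yxy = -320/461, Gamma_yyy = 236/461


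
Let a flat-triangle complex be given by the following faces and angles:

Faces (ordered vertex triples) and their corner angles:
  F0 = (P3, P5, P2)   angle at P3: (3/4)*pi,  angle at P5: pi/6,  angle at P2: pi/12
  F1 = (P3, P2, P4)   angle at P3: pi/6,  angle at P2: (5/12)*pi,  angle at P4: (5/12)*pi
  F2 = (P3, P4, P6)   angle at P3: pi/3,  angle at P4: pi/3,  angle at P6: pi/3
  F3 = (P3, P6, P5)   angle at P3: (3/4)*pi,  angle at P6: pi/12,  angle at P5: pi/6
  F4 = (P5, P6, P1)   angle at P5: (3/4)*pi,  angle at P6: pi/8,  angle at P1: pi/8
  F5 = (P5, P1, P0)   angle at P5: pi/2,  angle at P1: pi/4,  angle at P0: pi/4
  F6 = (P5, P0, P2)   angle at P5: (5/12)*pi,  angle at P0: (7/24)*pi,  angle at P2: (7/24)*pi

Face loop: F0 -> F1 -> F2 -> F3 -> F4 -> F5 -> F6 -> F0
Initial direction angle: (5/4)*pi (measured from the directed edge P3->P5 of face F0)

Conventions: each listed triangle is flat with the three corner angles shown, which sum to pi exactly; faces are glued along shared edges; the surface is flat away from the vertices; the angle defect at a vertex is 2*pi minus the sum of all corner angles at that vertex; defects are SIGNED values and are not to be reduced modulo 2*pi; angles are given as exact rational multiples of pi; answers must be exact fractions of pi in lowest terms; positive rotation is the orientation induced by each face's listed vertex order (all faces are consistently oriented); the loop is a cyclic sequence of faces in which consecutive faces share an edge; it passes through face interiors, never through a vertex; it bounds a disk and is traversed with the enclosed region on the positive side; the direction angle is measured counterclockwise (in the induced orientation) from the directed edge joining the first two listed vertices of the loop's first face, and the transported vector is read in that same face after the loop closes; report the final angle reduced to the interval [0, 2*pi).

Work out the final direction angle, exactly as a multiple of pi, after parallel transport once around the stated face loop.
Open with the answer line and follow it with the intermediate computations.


Answer: final direction angle = (5/4)*pi

enclosed vertex P3: corner angles sum to 2*pi, defect = 2*pi - 2*pi = 0
enclosed vertex P5: corner angles sum to 2*pi, defect = 2*pi - 2*pi = 0
transport around the loop rotates by the sum of enclosed defects; add to the initial angle mod 2*pi
final angle = (5/4)*pi + 0 = (5/4)*pi (mod 2*pi)


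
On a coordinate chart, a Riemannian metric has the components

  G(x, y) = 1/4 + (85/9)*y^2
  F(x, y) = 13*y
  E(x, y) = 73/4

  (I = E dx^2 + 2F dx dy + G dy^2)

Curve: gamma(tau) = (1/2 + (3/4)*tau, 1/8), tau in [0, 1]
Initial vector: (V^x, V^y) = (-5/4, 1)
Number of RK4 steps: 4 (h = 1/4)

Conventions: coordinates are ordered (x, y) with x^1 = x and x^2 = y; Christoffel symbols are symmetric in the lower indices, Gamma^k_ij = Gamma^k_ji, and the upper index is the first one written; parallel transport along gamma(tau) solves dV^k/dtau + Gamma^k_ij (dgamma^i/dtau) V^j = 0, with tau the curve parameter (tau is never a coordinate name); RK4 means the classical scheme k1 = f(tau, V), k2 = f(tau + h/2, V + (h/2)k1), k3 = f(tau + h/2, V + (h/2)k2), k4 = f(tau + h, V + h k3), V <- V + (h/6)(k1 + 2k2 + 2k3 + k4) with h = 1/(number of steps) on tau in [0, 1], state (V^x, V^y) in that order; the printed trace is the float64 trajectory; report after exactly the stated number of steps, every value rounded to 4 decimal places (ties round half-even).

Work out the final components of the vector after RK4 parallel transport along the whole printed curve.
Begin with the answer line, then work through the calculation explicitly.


Answer: V^x = -1.2500, V^y = 1.0000

gamma'(tau) = (3/4, 0); f(tau, V)^k = -Gamma^k_ij(gamma(tau)) gamma'^i(tau) V^j; h = 1/4; intermediate values shown to 6 dp
curve data and Christoffel symbols at the stage parameters:
  tau = 0.000000: gamma = (0.500000, 0.125000), gamma' = (0.750000, 0.000000); Gamma_xxx = 0.000000, Gamma_xxy = 0.000000, Gamma_xyy = 0.704223, Gamma_yxx = 0.000000, Gamma_yxy = 0.000000, Gamma_yyy = 0.091037
  tau = 0.125000: gamma = (0.593750, 0.125000), gamma' = (0.750000, 0.000000); Gamma_xxx = 0.000000, Gamma_xxy = 0.000000, Gamma_xyy = 0.704223, Gamma_yxx = 0.000000, Gamma_yxy = 0.000000, Gamma_yyy = 0.091037
  tau = 0.250000: gamma = (0.687500, 0.125000), gamma' = (0.750000, 0.000000); Gamma_xxx = 0.000000, Gamma_xxy = 0.000000, Gamma_xyy = 0.704223, Gamma_yxx = 0.000000, Gamma_yxy = 0.000000, Gamma_yyy = 0.091037
  tau = 0.375000: gamma = (0.781250, 0.125000), gamma' = (0.750000, 0.000000); Gamma_xxx = 0.000000, Gamma_xxy = 0.000000, Gamma_xyy = 0.704223, Gamma_yxx = 0.000000, Gamma_yxy = 0.000000, Gamma_yyy = 0.091037
  tau = 0.500000: gamma = (0.875000, 0.125000), gamma' = (0.750000, 0.000000); Gamma_xxx = 0.000000, Gamma_xxy = 0.000000, Gamma_xyy = 0.704223, Gamma_yxx = 0.000000, Gamma_yxy = 0.000000, Gamma_yyy = 0.091037
  tau = 0.625000: gamma = (0.968750, 0.125000), gamma' = (0.750000, 0.000000); Gamma_xxx = 0.000000, Gamma_xxy = 0.000000, Gamma_xyy = 0.704223, Gamma_yxx = 0.000000, Gamma_yxy = 0.000000, Gamma_yyy = 0.091037
  tau = 0.750000: gamma = (1.062500, 0.125000), gamma' = (0.750000, 0.000000); Gamma_xxx = 0.000000, Gamma_xxy = 0.000000, Gamma_xyy = 0.704223, Gamma_yxx = 0.000000, Gamma_yxy = 0.000000, Gamma_yyy = 0.091037
  tau = 0.875000: gamma = (1.156250, 0.125000), gamma' = (0.750000, 0.000000); Gamma_xxx = 0.000000, Gamma_xxy = 0.000000, Gamma_xyy = 0.704223, Gamma_yxx = 0.000000, Gamma_yxy = 0.000000, Gamma_yyy = 0.091037
  tau = 1.000000: gamma = (1.250000, 0.125000), gamma' = (0.750000, 0.000000); Gamma_xxx = 0.000000, Gamma_xxy = 0.000000, Gamma_xyy = 0.704223, Gamma_yxx = 0.000000, Gamma_yxy = 0.000000, Gamma_yyy = 0.091037
step 0: V^x = -1.2500, V^y = 1.0000
step 1: k1 = (0.000000, 0.000000), k2 = (0.000000, 0.000000), k3 = (0.000000, 0.000000), k4 = (0.000000, 0.000000); V <- V + (h/6)(k1 + 2k2 + 2k3 + k4): V^x = -1.2500, V^y = 1.0000
step 2: k1 = (0.000000, 0.000000), k2 = (0.000000, 0.000000), k3 = (0.000000, 0.000000), k4 = (0.000000, 0.000000); V <- V + (h/6)(k1 + 2k2 + 2k3 + k4): V^x = -1.2500, V^y = 1.0000
step 3: k1 = (0.000000, 0.000000), k2 = (0.000000, 0.000000), k3 = (0.000000, 0.000000), k4 = (0.000000, 0.000000); V <- V + (h/6)(k1 + 2k2 + 2k3 + k4): V^x = -1.2500, V^y = 1.0000
step 4: k1 = (0.000000, 0.000000), k2 = (0.000000, 0.000000), k3 = (0.000000, 0.000000), k4 = (0.000000, 0.000000); V <- V + (h/6)(k1 + 2k2 + 2k3 + k4): V^x = -1.2500, V^y = 1.0000


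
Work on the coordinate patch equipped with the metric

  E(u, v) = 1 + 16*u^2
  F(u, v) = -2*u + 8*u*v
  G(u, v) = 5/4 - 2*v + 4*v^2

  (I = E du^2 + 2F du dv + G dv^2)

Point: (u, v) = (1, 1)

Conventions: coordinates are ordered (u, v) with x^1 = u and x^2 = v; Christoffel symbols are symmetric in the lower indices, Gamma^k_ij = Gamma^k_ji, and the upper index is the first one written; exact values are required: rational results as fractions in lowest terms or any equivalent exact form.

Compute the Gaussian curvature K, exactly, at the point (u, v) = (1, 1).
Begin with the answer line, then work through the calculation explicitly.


Answer: K = 128/5929

E = 17, F = 6, G = 13/4, EG - F^2 = 77/4 at the point
E_u = 32, E_v = 0, F_u = 6, F_v = 8, G_u = 0, G_v = 6
E_vv = 0, F_uv = 8, G_uu = 0
Compute both Brioschi determinants and normalise by (EG - F^2)^2.
M1 = [[-E_vv/2 + F_uv - G_uu/2, E_u/2, F_u - E_v/2], [F_v - G_u/2, E, F], [G_v/2, F, G]] = [[8, 16, 6], [8, 17, 6], [3, 6, 13/4]]; det M1 = 8
M2 = [[0, E_v/2, G_u/2], [E_v/2, E, F], [G_u/2, F, G]] = [[0, 0, 0], [0, 17, 6], [0, 6, 13/4]]; det M2 = 0
det M1 - det M2 = 8; K = 8 / (77/4)^2 = 128/5929


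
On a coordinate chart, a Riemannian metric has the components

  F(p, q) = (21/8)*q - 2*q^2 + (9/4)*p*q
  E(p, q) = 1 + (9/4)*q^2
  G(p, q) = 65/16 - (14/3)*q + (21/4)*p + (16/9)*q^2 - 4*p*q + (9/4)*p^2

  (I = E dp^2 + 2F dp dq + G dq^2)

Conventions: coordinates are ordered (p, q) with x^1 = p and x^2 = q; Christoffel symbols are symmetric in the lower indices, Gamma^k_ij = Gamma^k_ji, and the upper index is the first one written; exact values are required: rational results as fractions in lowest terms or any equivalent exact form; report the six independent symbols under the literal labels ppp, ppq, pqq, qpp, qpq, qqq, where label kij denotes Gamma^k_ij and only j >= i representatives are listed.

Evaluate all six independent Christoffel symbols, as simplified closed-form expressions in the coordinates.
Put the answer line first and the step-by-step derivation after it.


Answer: Gamma_ppp = 0, Gamma_ppq = 324*q/(324*p^2 - 576*p*q + 756*p + 580*q^2 - 672*q + 585), Gamma_pqq = -288*q/(324*p^2 - 576*p*q + 756*p + 580*q^2 - 672*q + 585), Gamma_qpp = 0, Gamma_qpq = (324*p - 288*q + 378)/(324*p^2 - 576*p*q + 756*p + 580*q^2 - 672*q + 585), Gamma_qqq = (-288*p + 256*q - 336)/(324*p^2 - 576*p*q + 756*p + 580*q^2 - 672*q + 585)

E = 1 + (9/4)*q^2; F = (21/8)*q - 2*q^2 + (9/4)*p*q; G = 65/16 - (14/3)*q + (21/4)*p + (16/9)*q^2 - 4*p*q + (9/4)*p^2
Gamma^k_ij = (1/2) g^{kl} (d_i g_jl + d_j g_il - d_l g_ij), with g^inv = (1/(EG-F^2)) [[G, -F], [-F, E]]
first partials: E_p = 0, E_q = (9/2)*q, F_p = (9/4)*q, F_q = 21/8 - 4*q + (9/4)*p, G_p = 21/4 - 4*q + (9/2)*p, G_q = -14/3 + (32/9)*q - 4*p
D = EG - F^2 = 65/16 - (14/3)*q + (21/4)*p + (145/36)*q^2 - 4*p*q + (9/4)*p^2
expanded: Gamma^p_pp = (G E_p - 2F F_p + F E_q)/(2D), Gamma^p_pq = (G E_q - F G_p)/(2D), Gamma^p_qq = (2G F_q - G G_p - F G_q)/(2D), Gamma^q_pp = (2E F_p - E E_q - F E_p)/(2D), Gamma^q_pq = (E G_p - F E_q)/(2D), Gamma^q_qq = (E G_q - 2F F_q + F G_p)/(2D); substitute and cancel common factors


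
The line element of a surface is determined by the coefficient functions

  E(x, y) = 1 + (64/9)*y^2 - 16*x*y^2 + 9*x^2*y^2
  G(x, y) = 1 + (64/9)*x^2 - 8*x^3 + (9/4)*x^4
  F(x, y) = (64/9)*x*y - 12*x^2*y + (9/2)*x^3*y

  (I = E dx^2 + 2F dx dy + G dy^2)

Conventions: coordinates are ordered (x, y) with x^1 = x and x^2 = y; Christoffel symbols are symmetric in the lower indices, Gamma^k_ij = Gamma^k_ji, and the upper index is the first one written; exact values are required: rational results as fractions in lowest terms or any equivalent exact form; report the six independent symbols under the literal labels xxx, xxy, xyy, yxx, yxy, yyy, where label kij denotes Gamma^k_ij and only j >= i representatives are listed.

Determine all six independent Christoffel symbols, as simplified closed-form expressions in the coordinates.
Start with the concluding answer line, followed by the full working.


Answer: Gamma_xxx = (324*x*y^2 - 288*y^2)/(81*x^4 - 288*x^3 + 324*x^2*y^2 + 256*x^2 - 576*x*y^2 + 256*y^2 + 36), Gamma_xxy = (324*x^2*y - 576*x*y + 256*y)/(81*x^4 - 288*x^3 + 324*x^2*y^2 + 256*x^2 - 576*x*y^2 + 256*y^2 + 36), Gamma_xyy = 0, Gamma_yxx = (162*x^2*y - 288*x*y)/(81*x^4 - 288*x^3 + 324*x^2*y^2 + 256*x^2 - 576*x*y^2 + 256*y^2 + 36), Gamma_yxy = (162*x^3 - 432*x^2 + 256*x)/(81*x^4 - 288*x^3 + 324*x^2*y^2 + 256*x^2 - 576*x*y^2 + 256*y^2 + 36), Gamma_yyy = 0

E = 1 + (64/9)*y^2 - 16*x*y^2 + 9*x^2*y^2; F = (64/9)*x*y - 12*x^2*y + (9/2)*x^3*y; G = 1 + (64/9)*x^2 - 8*x^3 + (9/4)*x^4
Gamma^k_ij = (1/2) g^{kl} (d_i g_jl + d_j g_il - d_l g_ij), with g^inv = (1/(EG-F^2)) [[G, -F], [-F, E]]
first partials: E_x = -16*y^2 + 18*x*y^2, E_y = (128/9)*y - 32*x*y + 18*x^2*y, F_x = (64/9)*y - 24*x*y + (27/2)*x^2*y, F_y = (64/9)*x - 12*x^2 + (9/2)*x^3, G_x = (128/9)*x - 24*x^2 + 9*x^3, G_y = 0
D = EG - F^2 = 1 + (64/9)*y^2 + (64/9)*x^2 - 16*x*y^2 - 8*x^3 + 9*x^2*y^2 + (9/4)*x^4
expanded: Gamma^x_xx = (G E_x - 2F F_x + F E_y)/(2D), Gamma^x_xy = (G E_y - F G_x)/(2D), Gamma^x_yy = (2G F_y - G G_x - F G_y)/(2D), Gamma^y_xx = (2E F_x - E E_y - F E_x)/(2D), Gamma^y_xy = (E G_x - F E_y)/(2D), Gamma^y_yy = (E G_y - 2F F_y + F G_x)/(2D); substitute and cancel common factors


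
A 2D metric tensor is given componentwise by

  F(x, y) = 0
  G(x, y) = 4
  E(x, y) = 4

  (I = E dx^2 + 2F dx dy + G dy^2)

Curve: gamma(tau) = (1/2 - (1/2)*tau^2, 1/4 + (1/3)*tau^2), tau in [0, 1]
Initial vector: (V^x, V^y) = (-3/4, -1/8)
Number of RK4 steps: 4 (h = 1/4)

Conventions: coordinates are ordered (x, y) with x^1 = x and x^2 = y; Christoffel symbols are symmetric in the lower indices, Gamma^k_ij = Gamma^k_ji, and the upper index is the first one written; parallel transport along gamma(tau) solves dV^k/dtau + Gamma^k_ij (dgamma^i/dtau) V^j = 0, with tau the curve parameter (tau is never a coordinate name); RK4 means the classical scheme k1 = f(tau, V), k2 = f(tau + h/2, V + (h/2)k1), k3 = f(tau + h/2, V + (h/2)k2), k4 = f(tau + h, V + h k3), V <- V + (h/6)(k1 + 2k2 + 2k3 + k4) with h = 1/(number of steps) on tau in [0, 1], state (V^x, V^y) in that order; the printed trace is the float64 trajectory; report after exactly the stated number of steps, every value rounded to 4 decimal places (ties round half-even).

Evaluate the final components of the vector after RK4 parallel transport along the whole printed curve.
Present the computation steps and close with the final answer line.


gamma'(tau) = (-tau, (2/3)*tau); f(tau, V)^k = -Gamma^k_ij(gamma(tau)) gamma'^i(tau) V^j; h = 1/4; intermediate values shown to 6 dp
curve data and Christoffel symbols at the stage parameters:
  tau = 0.000000: gamma = (0.500000, 0.250000), gamma' = (0.000000, 0.000000); Gamma_xxx = 0.000000, Gamma_xxy = 0.000000, Gamma_xyy = 0.000000, Gamma_yxx = 0.000000, Gamma_yxy = 0.000000, Gamma_yyy = 0.000000
  tau = 0.125000: gamma = (0.492188, 0.255208), gamma' = (-0.125000, 0.083333); Gamma_xxx = 0.000000, Gamma_xxy = 0.000000, Gamma_xyy = 0.000000, Gamma_yxx = 0.000000, Gamma_yxy = 0.000000, Gamma_yyy = 0.000000
  tau = 0.250000: gamma = (0.468750, 0.270833), gamma' = (-0.250000, 0.166667); Gamma_xxx = 0.000000, Gamma_xxy = 0.000000, Gamma_xyy = 0.000000, Gamma_yxx = 0.000000, Gamma_yxy = 0.000000, Gamma_yyy = 0.000000
  tau = 0.375000: gamma = (0.429688, 0.296875), gamma' = (-0.375000, 0.250000); Gamma_xxx = 0.000000, Gamma_xxy = 0.000000, Gamma_xyy = 0.000000, Gamma_yxx = 0.000000, Gamma_yxy = 0.000000, Gamma_yyy = 0.000000
  tau = 0.500000: gamma = (0.375000, 0.333333), gamma' = (-0.500000, 0.333333); Gamma_xxx = 0.000000, Gamma_xxy = 0.000000, Gamma_xyy = 0.000000, Gamma_yxx = 0.000000, Gamma_yxy = 0.000000, Gamma_yyy = 0.000000
  tau = 0.625000: gamma = (0.304688, 0.380208), gamma' = (-0.625000, 0.416667); Gamma_xxx = 0.000000, Gamma_xxy = 0.000000, Gamma_xyy = 0.000000, Gamma_yxx = 0.000000, Gamma_yxy = 0.000000, Gamma_yyy = 0.000000
  tau = 0.750000: gamma = (0.218750, 0.437500), gamma' = (-0.750000, 0.500000); Gamma_xxx = 0.000000, Gamma_xxy = 0.000000, Gamma_xyy = 0.000000, Gamma_yxx = 0.000000, Gamma_yxy = 0.000000, Gamma_yyy = 0.000000
  tau = 0.875000: gamma = (0.117188, 0.505208), gamma' = (-0.875000, 0.583333); Gamma_xxx = 0.000000, Gamma_xxy = 0.000000, Gamma_xyy = 0.000000, Gamma_yxx = 0.000000, Gamma_yxy = 0.000000, Gamma_yyy = 0.000000
  tau = 1.000000: gamma = (0.000000, 0.583333), gamma' = (-1.000000, 0.666667); Gamma_xxx = 0.000000, Gamma_xxy = 0.000000, Gamma_xyy = 0.000000, Gamma_yxx = 0.000000, Gamma_yxy = 0.000000, Gamma_yyy = 0.000000
step 0: V^x = -0.7500, V^y = -0.1250
step 1: k1 = (0.000000, 0.000000), k2 = (0.000000, 0.000000), k3 = (0.000000, 0.000000), k4 = (0.000000, 0.000000); V <- V + (h/6)(k1 + 2k2 + 2k3 + k4): V^x = -0.7500, V^y = -0.1250
step 2: k1 = (0.000000, 0.000000), k2 = (0.000000, 0.000000), k3 = (0.000000, 0.000000), k4 = (0.000000, 0.000000); V <- V + (h/6)(k1 + 2k2 + 2k3 + k4): V^x = -0.7500, V^y = -0.1250
step 3: k1 = (0.000000, 0.000000), k2 = (0.000000, 0.000000), k3 = (0.000000, 0.000000), k4 = (0.000000, 0.000000); V <- V + (h/6)(k1 + 2k2 + 2k3 + k4): V^x = -0.7500, V^y = -0.1250
step 4: k1 = (0.000000, 0.000000), k2 = (0.000000, 0.000000), k3 = (0.000000, 0.000000), k4 = (0.000000, 0.000000); V <- V + (h/6)(k1 + 2k2 + 2k3 + k4): V^x = -0.7500, V^y = -0.1250

Answer: V^x = -0.7500, V^y = -0.1250


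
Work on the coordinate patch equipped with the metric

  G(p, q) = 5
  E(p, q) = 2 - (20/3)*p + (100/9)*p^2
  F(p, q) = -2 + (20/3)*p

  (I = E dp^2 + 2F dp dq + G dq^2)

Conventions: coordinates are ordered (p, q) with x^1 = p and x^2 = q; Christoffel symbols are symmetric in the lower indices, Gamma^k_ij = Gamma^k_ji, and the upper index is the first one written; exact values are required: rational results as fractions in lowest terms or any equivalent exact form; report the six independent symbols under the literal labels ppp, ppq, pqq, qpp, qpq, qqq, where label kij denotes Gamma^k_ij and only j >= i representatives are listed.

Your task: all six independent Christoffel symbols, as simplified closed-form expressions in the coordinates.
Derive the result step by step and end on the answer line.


E = 2 - (20/3)*p + (100/9)*p^2; F = -2 + (20/3)*p; G = 5
Gamma^k_ij = (1/2) g^{kl} (d_i g_jl + d_j g_il - d_l g_ij), with g^inv = (1/(EG-F^2)) [[G, -F], [-F, E]]
first partials: E_p = -20/3 + (200/9)*p, E_q = 0, F_p = 20/3, F_q = 0, G_p = 0, G_q = 0
D = EG - F^2 = 6 - (20/3)*p + (100/9)*p^2
expanded: Gamma^p_pp = (G E_p - 2F F_p + F E_q)/(2D), Gamma^p_pq = (G E_q - F G_p)/(2D), Gamma^p_qq = (2G F_q - G G_p - F G_q)/(2D), Gamma^q_pp = (2E F_p - E E_q - F E_p)/(2D), Gamma^q_pq = (E G_p - F E_q)/(2D), Gamma^q_qq = (E G_q - 2F F_q + F G_p)/(2D); substitute and cancel common factors

Answer: Gamma_ppp = (50*p - 15)/(50*p^2 - 30*p + 27), Gamma_ppq = 0, Gamma_pqq = 0, Gamma_qpp = 30/(50*p^2 - 30*p + 27), Gamma_qpq = 0, Gamma_qqq = 0


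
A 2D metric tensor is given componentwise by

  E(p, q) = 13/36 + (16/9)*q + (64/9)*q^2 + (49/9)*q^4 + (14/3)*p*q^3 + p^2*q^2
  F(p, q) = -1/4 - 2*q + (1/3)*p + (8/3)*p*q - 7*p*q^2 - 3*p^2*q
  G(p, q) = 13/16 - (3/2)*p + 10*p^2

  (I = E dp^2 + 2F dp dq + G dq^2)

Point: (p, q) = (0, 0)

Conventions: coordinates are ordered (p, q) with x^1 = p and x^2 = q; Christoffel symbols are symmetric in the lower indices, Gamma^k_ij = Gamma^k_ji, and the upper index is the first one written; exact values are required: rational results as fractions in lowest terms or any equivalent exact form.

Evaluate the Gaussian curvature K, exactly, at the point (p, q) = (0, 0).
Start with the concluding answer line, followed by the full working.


Answer: K = -994368/17689

E = 13/36, F = -1/4, G = 13/16, EG - F^2 = 133/576 at the point
E_p = 0, E_q = 16/9, F_p = 1/3, F_q = -2, G_p = -3/2, G_q = 0
E_qq = 128/9, F_pq = 8/3, G_pp = 20
By Brioschi, K is (det M1 - det M2) divided by (EG - F^2) squared.
M1 = [[-E_qq/2 + F_pq - G_pp/2, E_p/2, F_p - E_q/2], [F_q - G_p/2, E, F], [G_q/2, F, G]] = [[-130/9, 0, -5/9], [-5/4, 13/36, -1/4], [0, -1/4, 13/16]]; det M1 = -9095/2592
M2 = [[0, E_q/2, G_p/2], [E_q/2, E, F], [G_p/2, F, G]] = [[0, 8/9, -3/4], [8/9, 13/36, -1/4], [-3/4, -1/4, 13/16]]; det M2 = -2653/5184
det M1 - det M2 = -5179/1728; K = -5179/1728 / (133/576)^2 = -994368/17689


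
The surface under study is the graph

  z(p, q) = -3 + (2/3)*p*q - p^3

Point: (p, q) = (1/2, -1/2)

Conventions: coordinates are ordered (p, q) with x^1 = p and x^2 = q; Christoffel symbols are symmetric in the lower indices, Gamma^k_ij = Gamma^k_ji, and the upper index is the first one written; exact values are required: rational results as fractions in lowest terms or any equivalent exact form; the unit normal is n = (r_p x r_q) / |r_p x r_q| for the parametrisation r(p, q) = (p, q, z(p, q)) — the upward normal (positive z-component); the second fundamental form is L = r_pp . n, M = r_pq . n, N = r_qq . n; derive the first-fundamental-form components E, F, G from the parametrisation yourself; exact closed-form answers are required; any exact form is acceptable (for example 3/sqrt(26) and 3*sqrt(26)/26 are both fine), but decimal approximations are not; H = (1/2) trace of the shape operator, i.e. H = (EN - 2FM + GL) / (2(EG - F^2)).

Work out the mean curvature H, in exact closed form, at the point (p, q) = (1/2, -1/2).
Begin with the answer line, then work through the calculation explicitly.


Answer: H = -352*sqrt(329)/15463

z_p = -13/12, z_q = 1/3, z_pp = -3, z_pq = 2/3, z_qq = 0
E = 313/144, F = -13/36, G = 10/9; answer radicand W^2 = 329/144
unnormalised second-form numerators: l = -3, m = 2/3, n = 0; L = l/sqrt(329/144), and similarly M = m/sqrt(W^2), N = n/sqrt(W^2)
H = (E*n - 2*F*m + G*l) / (2*(EG - F^2)*sqrt(W^2)); E*n - 2*F*m + G*l = -77/27, EG - F^2 = 329/144, so H = (-88/141)/sqrt(329/144)
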